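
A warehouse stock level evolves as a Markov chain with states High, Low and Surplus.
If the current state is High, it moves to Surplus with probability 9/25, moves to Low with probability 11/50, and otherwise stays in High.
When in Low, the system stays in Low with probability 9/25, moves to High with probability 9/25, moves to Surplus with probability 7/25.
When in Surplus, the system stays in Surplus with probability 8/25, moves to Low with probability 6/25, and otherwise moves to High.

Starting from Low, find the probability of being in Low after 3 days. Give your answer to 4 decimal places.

0.2650

Propagate the distribution vector 3 days from Low.
After 0 days: (0.0000, 1.0000, 0.0000)
After 1 day: (0.3600, 0.3600, 0.2800)
After 2 days: (0.4040, 0.2760, 0.3200)
After 3 days: (0.4098, 0.2650, 0.3251)
P(in Low after 3 days) = 0.2650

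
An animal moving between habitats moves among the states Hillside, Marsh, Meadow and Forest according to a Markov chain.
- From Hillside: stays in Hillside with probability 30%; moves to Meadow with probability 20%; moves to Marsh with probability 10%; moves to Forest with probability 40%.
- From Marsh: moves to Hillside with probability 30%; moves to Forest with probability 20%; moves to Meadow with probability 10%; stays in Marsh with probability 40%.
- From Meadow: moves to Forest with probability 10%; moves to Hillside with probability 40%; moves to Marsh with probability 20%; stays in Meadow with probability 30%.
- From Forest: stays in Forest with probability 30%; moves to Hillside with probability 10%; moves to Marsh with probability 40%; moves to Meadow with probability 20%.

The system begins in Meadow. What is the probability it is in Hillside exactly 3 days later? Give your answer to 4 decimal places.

Propagate the distribution vector 3 days from Meadow.
After 0 days: (0.0000, 0.0000, 1.0000, 0.0000)
After 1 day: (0.4000, 0.2000, 0.3000, 0.1000)
After 2 days: (0.3100, 0.2200, 0.2100, 0.2600)
After 3 days: (0.2690, 0.2650, 0.1990, 0.2670)
P(in Hillside after 3 days) = 0.2690

0.2690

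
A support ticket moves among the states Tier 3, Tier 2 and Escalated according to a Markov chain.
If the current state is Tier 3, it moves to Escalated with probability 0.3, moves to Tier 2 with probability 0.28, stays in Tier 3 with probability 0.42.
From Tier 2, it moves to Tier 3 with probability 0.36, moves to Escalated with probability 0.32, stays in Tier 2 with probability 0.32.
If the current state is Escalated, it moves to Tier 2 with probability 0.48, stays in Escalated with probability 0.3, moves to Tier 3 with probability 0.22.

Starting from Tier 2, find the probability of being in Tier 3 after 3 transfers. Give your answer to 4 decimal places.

Propagate the distribution vector 3 transfers from Tier 2.
After 0 transfers: (0.0000, 1.0000, 0.0000)
After 1 transfer: (0.3600, 0.3200, 0.3200)
After 2 transfers: (0.3368, 0.3568, 0.3064)
After 3 transfers: (0.3373, 0.3556, 0.3071)
P(in Tier 3 after 3 transfers) = 0.3373

0.3373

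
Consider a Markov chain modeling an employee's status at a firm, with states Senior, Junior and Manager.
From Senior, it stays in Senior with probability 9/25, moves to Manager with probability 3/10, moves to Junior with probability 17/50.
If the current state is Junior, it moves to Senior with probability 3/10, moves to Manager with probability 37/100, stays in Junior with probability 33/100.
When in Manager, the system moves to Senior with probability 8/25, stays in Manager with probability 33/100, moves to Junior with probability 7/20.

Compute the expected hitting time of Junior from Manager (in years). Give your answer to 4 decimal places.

Let t(s) be the expected number of years to first reach Junior from state s, with t(Junior) = 0. Conditioning on the first year:
t(Senior) = 1 + 0.36·t(Senior) + 0.3·t(Manager)
t(Manager) = 1 + 0.32·t(Senior) + 0.33·t(Manager)
Solving: t(Senior) = 2.9147, t(Manager) = 2.8846.
Expected years from Manager to Junior: 2.8846.

2.8846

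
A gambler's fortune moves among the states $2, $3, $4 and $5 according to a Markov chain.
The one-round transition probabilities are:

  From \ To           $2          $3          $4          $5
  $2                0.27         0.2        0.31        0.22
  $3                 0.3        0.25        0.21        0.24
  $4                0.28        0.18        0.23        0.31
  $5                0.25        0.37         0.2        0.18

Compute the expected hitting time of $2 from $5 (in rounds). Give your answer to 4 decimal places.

Let t(s) be the expected number of rounds to first reach $2 from state s, with t($2) = 0. Conditioning on the first round:
t($3) = 1 + 0.25·t($3) + 0.21·t($4) + 0.24·t($5)
t($4) = 1 + 0.18·t($3) + 0.23·t($4) + 0.31·t($5)
t($5) = 1 + 0.37·t($3) + 0.2·t($4) + 0.18·t($5)
Solving: t($3) = 3.5243, t($4) = 3.6081, t($5) = 3.6898.
Expected rounds from $5 to $2: 3.6898.

3.6898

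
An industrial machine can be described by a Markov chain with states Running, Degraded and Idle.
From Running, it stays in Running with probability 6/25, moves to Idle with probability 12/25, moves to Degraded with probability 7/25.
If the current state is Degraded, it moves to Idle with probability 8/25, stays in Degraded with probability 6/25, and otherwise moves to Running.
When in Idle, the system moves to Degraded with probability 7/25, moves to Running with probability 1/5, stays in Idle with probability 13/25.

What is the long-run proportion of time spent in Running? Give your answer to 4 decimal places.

Let the stationary distribution be π with π = πP and π_1 + π_2 + π_3 = 1.
π_1 = 0.24·π_1 + 0.44·π_2 + 0.2·π_3
π_2 = 0.28·π_1 + 0.24·π_2 + 0.28·π_3
Solving with the normalization constraint gives π = (0.2756, 0.2692, 0.4551).
So the stationary probability of Running is 0.2756.

0.2756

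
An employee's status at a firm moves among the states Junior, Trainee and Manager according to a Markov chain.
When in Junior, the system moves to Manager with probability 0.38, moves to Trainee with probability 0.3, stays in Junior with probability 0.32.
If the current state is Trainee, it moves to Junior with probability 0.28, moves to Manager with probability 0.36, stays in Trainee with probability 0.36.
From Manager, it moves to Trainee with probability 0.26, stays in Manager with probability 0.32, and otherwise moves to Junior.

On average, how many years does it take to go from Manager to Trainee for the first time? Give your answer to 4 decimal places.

3.6328

Let t(s) be the expected number of years to first reach Trainee from state s, with t(Trainee) = 0. Conditioning on the first year:
t(Junior) = 1 + 0.32·t(Junior) + 0.38·t(Manager)
t(Manager) = 1 + 0.42·t(Junior) + 0.32·t(Manager)
Solving: t(Junior) = 3.5007, t(Manager) = 3.6328.
Expected years from Manager to Trainee: 3.6328.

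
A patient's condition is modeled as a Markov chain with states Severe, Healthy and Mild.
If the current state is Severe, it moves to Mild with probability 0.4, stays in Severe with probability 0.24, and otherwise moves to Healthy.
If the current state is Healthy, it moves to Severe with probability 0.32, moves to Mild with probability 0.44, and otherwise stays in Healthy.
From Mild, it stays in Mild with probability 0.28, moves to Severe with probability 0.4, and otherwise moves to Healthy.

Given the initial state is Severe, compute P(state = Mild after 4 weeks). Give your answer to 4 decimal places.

Propagate the distribution vector 4 weeks from Severe.
After 0 weeks: (1.0000, 0.0000, 0.0000)
After 1 week: (0.2400, 0.3600, 0.4000)
After 2 weeks: (0.3328, 0.3008, 0.3664)
After 3 weeks: (0.3227, 0.3092, 0.3681)
After 4 weeks: (0.3236, 0.3082, 0.3682)
P(in Mild after 4 weeks) = 0.3682

0.3682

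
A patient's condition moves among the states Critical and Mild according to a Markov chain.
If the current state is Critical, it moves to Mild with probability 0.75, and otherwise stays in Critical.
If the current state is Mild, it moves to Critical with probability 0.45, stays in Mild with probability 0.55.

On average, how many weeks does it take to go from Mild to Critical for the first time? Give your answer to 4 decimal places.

2.2222

Let t(s) be the expected number of weeks to first reach Critical from state s, with t(Critical) = 0. Conditioning on the first week:
t(Mild) = 1 + 0.55·t(Mild)
Solving: t(Mild) = 2.2222.
Expected weeks from Mild to Critical: 2.2222.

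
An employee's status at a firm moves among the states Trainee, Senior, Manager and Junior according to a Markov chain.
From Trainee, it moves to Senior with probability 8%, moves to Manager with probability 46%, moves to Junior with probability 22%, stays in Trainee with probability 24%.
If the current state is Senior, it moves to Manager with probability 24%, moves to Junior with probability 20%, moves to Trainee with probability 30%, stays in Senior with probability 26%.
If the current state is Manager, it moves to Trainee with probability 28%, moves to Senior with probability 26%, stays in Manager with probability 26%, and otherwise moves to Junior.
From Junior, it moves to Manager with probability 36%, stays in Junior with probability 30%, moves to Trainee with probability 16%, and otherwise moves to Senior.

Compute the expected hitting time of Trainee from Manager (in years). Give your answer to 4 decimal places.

Let t(s) be the expected number of years to first reach Trainee from state s, with t(Trainee) = 0. Conditioning on the first year:
t(Senior) = 1 + 0.26·t(Senior) + 0.24·t(Manager) + 0.2·t(Junior)
t(Manager) = 1 + 0.26·t(Senior) + 0.26·t(Manager) + 0.2·t(Junior)
t(Junior) = 1 + 0.18·t(Senior) + 0.36·t(Manager) + 0.3·t(Junior)
Solving: t(Senior) = 3.7958, t(Manager) = 3.8733, t(Junior) = 4.3966.
Expected years from Manager to Trainee: 3.8733.

3.8733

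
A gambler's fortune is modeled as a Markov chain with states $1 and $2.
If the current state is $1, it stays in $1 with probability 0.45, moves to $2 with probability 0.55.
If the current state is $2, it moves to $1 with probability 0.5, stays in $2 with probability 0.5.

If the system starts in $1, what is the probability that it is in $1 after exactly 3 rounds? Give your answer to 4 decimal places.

0.4761

Propagate the distribution vector 3 rounds from $1.
After 0 rounds: (1.0000, 0.0000)
After 1 round: (0.4500, 0.5500)
After 2 rounds: (0.4775, 0.5225)
After 3 rounds: (0.4761, 0.5239)
P(in $1 after 3 rounds) = 0.4761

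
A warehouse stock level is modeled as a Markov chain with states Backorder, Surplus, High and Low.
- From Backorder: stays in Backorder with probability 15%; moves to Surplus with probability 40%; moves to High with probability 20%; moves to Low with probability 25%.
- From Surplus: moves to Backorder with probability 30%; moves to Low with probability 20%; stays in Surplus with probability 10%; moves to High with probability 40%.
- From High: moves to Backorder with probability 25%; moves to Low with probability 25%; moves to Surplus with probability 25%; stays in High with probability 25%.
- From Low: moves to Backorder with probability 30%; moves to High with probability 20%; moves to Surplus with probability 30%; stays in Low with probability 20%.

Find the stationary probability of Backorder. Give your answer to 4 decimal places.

Let the stationary distribution be π with π = πP and π_1 + π_2 + π_3 + π_4 = 1.
π_1 = 0.15·π_1 + 0.3·π_2 + 0.25·π_3 + 0.3·π_4
π_2 = 0.4·π_1 + 0.1·π_2 + 0.25·π_3 + 0.3·π_4
π_3 = 0.2·π_1 + 0.4·π_2 + 0.25·π_3 + 0.2·π_4
Solving with the normalization constraint gives π = (0.2493, 0.2597, 0.2652, 0.2257).
So the stationary probability of Backorder is 0.2493.

0.2493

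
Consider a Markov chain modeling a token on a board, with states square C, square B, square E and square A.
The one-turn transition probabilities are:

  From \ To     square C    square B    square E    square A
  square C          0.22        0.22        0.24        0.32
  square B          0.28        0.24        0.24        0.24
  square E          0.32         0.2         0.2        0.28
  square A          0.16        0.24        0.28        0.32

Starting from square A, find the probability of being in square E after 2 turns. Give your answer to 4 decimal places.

Propagate the distribution vector 2 turns from square A.
After 0 turns: (0.0000, 0.0000, 0.0000, 1.0000)
After 1 turn: (0.1600, 0.2400, 0.2800, 0.3200)
After 2 turns: (0.2432, 0.2256, 0.2416, 0.2896)
P(in square E after 2 turns) = 0.2416

0.2416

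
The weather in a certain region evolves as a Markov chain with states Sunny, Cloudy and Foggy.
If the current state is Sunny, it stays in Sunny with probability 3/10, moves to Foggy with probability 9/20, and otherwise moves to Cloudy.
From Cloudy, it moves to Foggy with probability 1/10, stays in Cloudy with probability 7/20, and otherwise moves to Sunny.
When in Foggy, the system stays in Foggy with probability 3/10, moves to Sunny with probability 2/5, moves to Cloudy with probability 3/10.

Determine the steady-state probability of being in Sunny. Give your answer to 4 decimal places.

Let the stationary distribution be π with π = πP and π_1 + π_2 + π_3 = 1.
π_1 = 0.3·π_1 + 0.55·π_2 + 0.4·π_3
π_2 = 0.25·π_1 + 0.35·π_2 + 0.3·π_3
Solving with the normalization constraint gives π = (0.4038, 0.2945, 0.3017).
So the stationary probability of Sunny is 0.4038.

0.4038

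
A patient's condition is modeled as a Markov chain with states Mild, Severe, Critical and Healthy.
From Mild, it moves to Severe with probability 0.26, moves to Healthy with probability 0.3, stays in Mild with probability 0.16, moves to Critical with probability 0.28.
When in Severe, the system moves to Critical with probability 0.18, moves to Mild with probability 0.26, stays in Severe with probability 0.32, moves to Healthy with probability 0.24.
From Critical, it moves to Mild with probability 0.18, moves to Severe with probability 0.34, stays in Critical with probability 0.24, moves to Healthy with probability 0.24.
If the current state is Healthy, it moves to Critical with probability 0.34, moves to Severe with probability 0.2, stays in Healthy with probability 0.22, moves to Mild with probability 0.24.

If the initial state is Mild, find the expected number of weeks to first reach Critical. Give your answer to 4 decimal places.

3.7061

Let t(s) be the expected number of weeks to first reach Critical from state s, with t(Critical) = 0. Conditioning on the first week:
t(Mild) = 1 + 0.16·t(Mild) + 0.26·t(Severe) + 0.3·t(Healthy)
t(Severe) = 1 + 0.26·t(Mild) + 0.32·t(Severe) + 0.24·t(Healthy)
t(Healthy) = 1 + 0.24·t(Mild) + 0.2·t(Severe) + 0.22·t(Healthy)
Solving: t(Mild) = 3.7061, t(Severe) = 4.1150, t(Healthy) = 3.4775.
Expected weeks from Mild to Critical: 3.7061.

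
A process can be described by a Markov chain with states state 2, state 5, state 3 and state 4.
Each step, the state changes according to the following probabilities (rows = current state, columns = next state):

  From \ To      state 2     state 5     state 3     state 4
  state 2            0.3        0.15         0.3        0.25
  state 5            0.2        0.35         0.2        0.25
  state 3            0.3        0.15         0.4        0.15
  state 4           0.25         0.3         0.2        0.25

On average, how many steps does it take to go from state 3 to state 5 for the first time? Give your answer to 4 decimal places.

Let t(s) be the expected number of steps to first reach state 5 from state s, with t(state 5) = 0. Conditioning on the first step:
t(state 2) = 1 + 0.3·t(state 2) + 0.3·t(state 3) + 0.25·t(state 4)
t(state 3) = 1 + 0.3·t(state 2) + 0.4·t(state 3) + 0.15·t(state 4)
t(state 4) = 1 + 0.25·t(state 2) + 0.2·t(state 3) + 0.25·t(state 4)
Solving: t(state 2) = 5.4685, t(state 3) = 5.5607, t(state 4) = 4.6390.
Expected steps from state 3 to state 5: 5.5607.

5.5607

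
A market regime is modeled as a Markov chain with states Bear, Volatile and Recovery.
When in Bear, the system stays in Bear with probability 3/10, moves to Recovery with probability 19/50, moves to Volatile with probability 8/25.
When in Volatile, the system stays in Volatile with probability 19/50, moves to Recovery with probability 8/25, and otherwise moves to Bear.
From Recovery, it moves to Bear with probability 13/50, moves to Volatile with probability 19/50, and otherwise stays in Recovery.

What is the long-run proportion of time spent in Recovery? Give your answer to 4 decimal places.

0.3512

Let the stationary distribution be π with π = πP and π_1 + π_2 + π_3 = 1.
π_1 = 0.3·π_1 + 0.3·π_2 + 0.26·π_3
π_2 = 0.32·π_1 + 0.38·π_2 + 0.38·π_3
Solving with the normalization constraint gives π = (0.2860, 0.3628, 0.3512).
So the stationary probability of Recovery is 0.3512.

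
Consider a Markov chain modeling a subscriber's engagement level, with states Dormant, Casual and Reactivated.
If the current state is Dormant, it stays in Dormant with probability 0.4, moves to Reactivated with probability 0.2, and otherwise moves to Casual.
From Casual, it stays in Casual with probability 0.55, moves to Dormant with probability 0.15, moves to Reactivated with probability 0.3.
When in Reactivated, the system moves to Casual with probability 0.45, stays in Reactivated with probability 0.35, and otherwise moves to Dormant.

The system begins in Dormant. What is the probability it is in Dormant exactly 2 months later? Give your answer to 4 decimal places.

0.2600

Sum over the intermediate state after 1 month:
P = P(Dormant→Dormant)·P(Dormant→Dormant) + P(Dormant→Casual)·P(Casual→Dormant) + P(Dormant→Reactivated)·P(Reactivated→Dormant)
  = 0.4×0.4 + 0.4×0.15 + 0.2×0.2
  = 0.1600 + 0.0600 + 0.0400 = 0.2600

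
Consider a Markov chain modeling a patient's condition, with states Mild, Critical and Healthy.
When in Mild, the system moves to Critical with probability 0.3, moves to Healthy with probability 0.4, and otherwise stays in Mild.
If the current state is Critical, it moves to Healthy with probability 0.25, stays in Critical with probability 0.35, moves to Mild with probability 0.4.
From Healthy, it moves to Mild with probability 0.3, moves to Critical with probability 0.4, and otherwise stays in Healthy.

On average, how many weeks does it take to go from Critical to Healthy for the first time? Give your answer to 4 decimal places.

Let t(s) be the expected number of weeks to first reach Healthy from state s, with t(Healthy) = 0. Conditioning on the first week:
t(Mild) = 1 + 0.3·t(Mild) + 0.3·t(Critical)
t(Critical) = 1 + 0.4·t(Mild) + 0.35·t(Critical)
Solving: t(Mild) = 2.8358, t(Critical) = 3.2836.
Expected weeks from Critical to Healthy: 3.2836.

3.2836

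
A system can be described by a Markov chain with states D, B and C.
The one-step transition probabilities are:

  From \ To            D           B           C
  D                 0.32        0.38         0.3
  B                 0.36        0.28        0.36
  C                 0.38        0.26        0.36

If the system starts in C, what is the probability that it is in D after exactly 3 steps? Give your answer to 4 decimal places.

Propagate the distribution vector 3 steps from C.
After 0 steps: (0.0000, 0.0000, 1.0000)
After 1 step: (0.3800, 0.2600, 0.3600)
After 2 steps: (0.3520, 0.3108, 0.3372)
After 3 steps: (0.3527, 0.3085, 0.3389)
P(in D after 3 steps) = 0.3527

0.3527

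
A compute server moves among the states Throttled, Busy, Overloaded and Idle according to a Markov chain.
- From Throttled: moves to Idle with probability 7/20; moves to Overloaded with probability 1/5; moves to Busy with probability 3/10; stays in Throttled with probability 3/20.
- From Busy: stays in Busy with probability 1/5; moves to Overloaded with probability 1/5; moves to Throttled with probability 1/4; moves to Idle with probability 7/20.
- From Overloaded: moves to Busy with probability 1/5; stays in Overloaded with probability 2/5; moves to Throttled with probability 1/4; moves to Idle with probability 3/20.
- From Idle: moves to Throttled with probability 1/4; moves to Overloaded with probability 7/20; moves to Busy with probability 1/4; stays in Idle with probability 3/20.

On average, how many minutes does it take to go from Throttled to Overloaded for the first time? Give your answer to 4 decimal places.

Let t(s) be the expected number of minutes to first reach Overloaded from state s, with t(Overloaded) = 0. Conditioning on the first minute:
t(Throttled) = 1 + 0.15·t(Throttled) + 0.3·t(Busy) + 0.35·t(Idle)
t(Busy) = 1 + 0.25·t(Throttled) + 0.2·t(Busy) + 0.35·t(Idle)
t(Idle) = 1 + 0.25·t(Throttled) + 0.25·t(Busy) + 0.15·t(Idle)
Solving: t(Throttled) = 4.1026, t(Busy) = 4.1026, t(Idle) = 3.5897.
Expected minutes from Throttled to Overloaded: 4.1026.

4.1026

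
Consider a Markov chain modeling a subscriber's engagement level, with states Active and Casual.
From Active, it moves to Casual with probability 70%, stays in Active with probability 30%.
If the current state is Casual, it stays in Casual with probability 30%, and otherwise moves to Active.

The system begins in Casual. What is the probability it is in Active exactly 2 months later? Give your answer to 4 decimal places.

0.4200

Sum over the intermediate state after 1 month:
P = P(Casual→Active)·P(Active→Active) + P(Casual→Casual)·P(Casual→Active)
  = 0.7×0.3 + 0.3×0.7
  = 0.2100 + 0.2100 = 0.4200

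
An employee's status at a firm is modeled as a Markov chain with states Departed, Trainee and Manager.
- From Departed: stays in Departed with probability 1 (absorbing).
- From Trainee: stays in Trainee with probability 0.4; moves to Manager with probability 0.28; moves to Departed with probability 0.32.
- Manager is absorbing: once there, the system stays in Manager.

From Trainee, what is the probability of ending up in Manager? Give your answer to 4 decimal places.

Let h(s) be the probability of absorption at Manager starting from transient state s. Then h(Manager) = 1 and h(Departed) = 0. By first-step analysis:
h(Trainee) = 0.32·0 + 0.4·h(Trainee) + 0.28·1
Solving: h(Trainee) = 0.4667.
Starting from Trainee, the probability is 0.4667.

0.4667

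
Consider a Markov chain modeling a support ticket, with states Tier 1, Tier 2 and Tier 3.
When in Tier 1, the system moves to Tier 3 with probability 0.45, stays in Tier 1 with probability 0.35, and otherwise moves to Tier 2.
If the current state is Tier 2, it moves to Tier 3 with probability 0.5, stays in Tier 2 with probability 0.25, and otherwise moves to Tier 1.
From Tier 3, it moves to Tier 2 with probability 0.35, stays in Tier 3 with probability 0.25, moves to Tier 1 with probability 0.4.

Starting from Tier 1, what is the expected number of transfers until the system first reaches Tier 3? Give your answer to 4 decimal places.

2.1714

Let t(s) be the expected number of transfers to first reach Tier 3 from state s, with t(Tier 3) = 0. Conditioning on the first transfer:
t(Tier 1) = 1 + 0.35·t(Tier 1) + 0.2·t(Tier 2)
t(Tier 2) = 1 + 0.25·t(Tier 1) + 0.25·t(Tier 2)
Solving: t(Tier 1) = 2.1714, t(Tier 2) = 2.0571.
Expected transfers from Tier 1 to Tier 3: 2.1714.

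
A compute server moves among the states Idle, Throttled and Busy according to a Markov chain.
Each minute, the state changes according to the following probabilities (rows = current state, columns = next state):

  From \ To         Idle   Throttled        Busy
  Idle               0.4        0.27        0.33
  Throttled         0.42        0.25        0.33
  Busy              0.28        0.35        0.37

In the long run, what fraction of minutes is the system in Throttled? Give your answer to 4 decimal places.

0.2917

Let the stationary distribution be π with π = πP and π_1 + π_2 + π_3 = 1.
π_1 = 0.4·π_1 + 0.42·π_2 + 0.28·π_3
π_2 = 0.27·π_1 + 0.25·π_2 + 0.35·π_3
Solving with the normalization constraint gives π = (0.3646, 0.2917, 0.3438).
So the stationary probability of Throttled is 0.2917.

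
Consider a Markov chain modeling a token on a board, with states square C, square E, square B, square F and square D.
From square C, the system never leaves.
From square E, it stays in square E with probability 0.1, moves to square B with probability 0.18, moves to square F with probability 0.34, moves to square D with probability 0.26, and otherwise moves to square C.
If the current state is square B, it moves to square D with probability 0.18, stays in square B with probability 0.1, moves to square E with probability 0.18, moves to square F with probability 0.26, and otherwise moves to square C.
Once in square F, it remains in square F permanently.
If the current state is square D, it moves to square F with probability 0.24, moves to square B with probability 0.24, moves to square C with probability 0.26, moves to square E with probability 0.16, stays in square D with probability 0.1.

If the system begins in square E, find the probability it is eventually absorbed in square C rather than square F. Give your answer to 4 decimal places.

0.3691

Let h(s) be the probability of absorption at square C starting from transient state s. Then h(square C) = 1 and h(square F) = 0. By first-step analysis:
h(square E) = 0.12·1 + 0.1·h(square E) + 0.18·h(square B) + 0.34·0 + 0.26·h(square D)
h(square B) = 0.28·1 + 0.18·h(square E) + 0.1·h(square B) + 0.26·0 + 0.18·h(square D)
h(square D) = 0.26·1 + 0.16·h(square E) + 0.24·h(square B) + 0.24·0 + 0.1·h(square D)
Solving: h(square E) = 0.3691, h(square B) = 0.4815, h(square D) = 0.4829.
Starting from square E, the probability is 0.3691.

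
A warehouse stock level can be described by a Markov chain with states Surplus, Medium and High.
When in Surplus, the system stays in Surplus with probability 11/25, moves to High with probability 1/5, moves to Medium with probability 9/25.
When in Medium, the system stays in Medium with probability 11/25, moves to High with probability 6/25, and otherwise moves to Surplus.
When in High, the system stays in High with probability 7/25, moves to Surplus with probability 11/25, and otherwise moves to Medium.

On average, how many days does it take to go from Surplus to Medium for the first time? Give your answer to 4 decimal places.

2.9188

Let t(s) be the expected number of days to first reach Medium from state s, with t(Medium) = 0. Conditioning on the first day:
t(Surplus) = 1 + 0.44·t(Surplus) + 0.2·t(High)
t(High) = 1 + 0.44·t(Surplus) + 0.28·t(High)
Solving: t(Surplus) = 2.9188, t(High) = 3.1726.
Expected days from Surplus to Medium: 2.9188.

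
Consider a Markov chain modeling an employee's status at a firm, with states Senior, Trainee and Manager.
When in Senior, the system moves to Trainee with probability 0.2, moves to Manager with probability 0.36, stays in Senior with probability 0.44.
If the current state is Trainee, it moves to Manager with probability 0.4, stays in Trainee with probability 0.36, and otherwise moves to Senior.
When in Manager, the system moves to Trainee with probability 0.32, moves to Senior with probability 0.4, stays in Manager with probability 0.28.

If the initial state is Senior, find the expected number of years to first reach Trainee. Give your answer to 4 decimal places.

4.1667

Let t(s) be the expected number of years to first reach Trainee from state s, with t(Trainee) = 0. Conditioning on the first year:
t(Senior) = 1 + 0.44·t(Senior) + 0.36·t(Manager)
t(Manager) = 1 + 0.4·t(Senior) + 0.28·t(Manager)
Solving: t(Senior) = 4.1667, t(Manager) = 3.7037.
Expected years from Senior to Trainee: 4.1667.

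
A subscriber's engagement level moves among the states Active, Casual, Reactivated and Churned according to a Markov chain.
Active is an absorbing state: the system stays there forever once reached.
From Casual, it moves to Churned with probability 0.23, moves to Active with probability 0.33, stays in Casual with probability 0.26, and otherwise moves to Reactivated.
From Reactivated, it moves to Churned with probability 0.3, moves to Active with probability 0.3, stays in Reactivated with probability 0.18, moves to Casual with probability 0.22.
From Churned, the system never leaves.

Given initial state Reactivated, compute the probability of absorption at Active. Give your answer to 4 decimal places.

0.5194

Let h(s) be the probability of absorption at Active starting from transient state s. Then h(Active) = 1 and h(Churned) = 0. By first-step analysis:
h(Casual) = 0.33·1 + 0.26·h(Casual) + 0.18·h(Reactivated) + 0.23·0
h(Reactivated) = 0.3·1 + 0.22·h(Casual) + 0.18·h(Reactivated) + 0.3·0
Solving: h(Casual) = 0.5723, h(Reactivated) = 0.5194.
Starting from Reactivated, the probability is 0.5194.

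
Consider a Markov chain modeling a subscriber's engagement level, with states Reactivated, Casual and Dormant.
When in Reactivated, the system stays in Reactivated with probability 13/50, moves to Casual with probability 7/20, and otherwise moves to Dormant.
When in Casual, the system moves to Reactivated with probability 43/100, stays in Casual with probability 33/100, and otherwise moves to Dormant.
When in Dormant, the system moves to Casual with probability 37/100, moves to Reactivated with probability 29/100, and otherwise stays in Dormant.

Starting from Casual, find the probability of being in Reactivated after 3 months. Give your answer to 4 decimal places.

0.3290

Propagate the distribution vector 3 months from Casual.
After 0 months: (0.0000, 1.0000, 0.0000)
After 1 month: (0.4300, 0.3300, 0.2400)
After 2 months: (0.3233, 0.3482, 0.3285)
After 3 months: (0.3290, 0.3496, 0.3213)
P(in Reactivated after 3 months) = 0.3290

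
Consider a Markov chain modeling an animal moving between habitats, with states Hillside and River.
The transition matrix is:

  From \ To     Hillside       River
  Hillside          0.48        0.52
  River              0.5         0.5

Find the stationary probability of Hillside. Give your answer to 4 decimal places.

0.4902

Let the stationary distribution be π with π = πP and π_1 + π_2 = 1.
π_1 = 0.48·π_1 + 0.5·π_2
Solving with the normalization constraint gives π = (0.4902, 0.5098).
So the stationary probability of Hillside is 0.4902.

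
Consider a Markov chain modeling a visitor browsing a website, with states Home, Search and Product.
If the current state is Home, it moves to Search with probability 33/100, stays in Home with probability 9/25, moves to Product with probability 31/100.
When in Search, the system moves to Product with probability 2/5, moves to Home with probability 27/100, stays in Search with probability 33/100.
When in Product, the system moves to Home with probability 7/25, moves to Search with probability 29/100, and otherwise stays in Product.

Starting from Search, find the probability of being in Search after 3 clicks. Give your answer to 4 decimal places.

Propagate the distribution vector 3 clicks from Search.
After 0 clicks: (0.0000, 1.0000, 0.0000)
After 1 click: (0.2700, 0.3300, 0.4000)
After 2 clicks: (0.2983, 0.3140, 0.3877)
After 3 clicks: (0.3007, 0.3145, 0.3848)
P(in Search after 3 clicks) = 0.3145

0.3145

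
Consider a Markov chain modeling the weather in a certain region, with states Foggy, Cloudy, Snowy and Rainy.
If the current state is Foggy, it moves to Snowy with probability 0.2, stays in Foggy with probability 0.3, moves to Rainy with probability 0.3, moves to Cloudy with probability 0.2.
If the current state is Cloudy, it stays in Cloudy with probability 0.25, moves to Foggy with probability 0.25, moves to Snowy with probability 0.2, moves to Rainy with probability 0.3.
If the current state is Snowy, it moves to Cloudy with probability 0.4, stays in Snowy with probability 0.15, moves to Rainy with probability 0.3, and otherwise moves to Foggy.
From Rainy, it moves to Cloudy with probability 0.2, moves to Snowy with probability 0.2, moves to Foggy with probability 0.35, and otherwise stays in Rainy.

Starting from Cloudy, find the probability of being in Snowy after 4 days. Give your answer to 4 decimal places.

Propagate the distribution vector 4 days from Cloudy.
After 0 days: (0.0000, 1.0000, 0.0000, 0.0000)
After 1 day: (0.2500, 0.2500, 0.2000, 0.3000)
After 2 days: (0.2725, 0.2525, 0.1900, 0.2850)
After 3 days: (0.2731, 0.2506, 0.1905, 0.2858)
After 4 days: (0.2732, 0.2506, 0.1905, 0.2857)
P(in Snowy after 4 days) = 0.1905

0.1905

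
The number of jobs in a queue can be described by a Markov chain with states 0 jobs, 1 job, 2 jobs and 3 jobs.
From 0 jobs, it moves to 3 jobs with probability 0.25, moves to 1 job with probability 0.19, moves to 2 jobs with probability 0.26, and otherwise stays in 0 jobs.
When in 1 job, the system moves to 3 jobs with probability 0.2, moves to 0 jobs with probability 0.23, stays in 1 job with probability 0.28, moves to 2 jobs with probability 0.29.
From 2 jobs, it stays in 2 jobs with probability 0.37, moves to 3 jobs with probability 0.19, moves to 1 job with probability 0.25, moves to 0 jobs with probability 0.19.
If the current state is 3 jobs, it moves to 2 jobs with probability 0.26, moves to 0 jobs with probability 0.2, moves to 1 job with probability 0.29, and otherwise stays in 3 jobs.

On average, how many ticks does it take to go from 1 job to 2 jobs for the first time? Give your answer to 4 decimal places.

3.6219

Let t(s) be the expected number of ticks to first reach 2 jobs from state s, with t(2 jobs) = 0. Conditioning on the first tick:
t(0 jobs) = 1 + 0.3·t(0 jobs) + 0.19·t(1 job) + 0.25·t(3 jobs)
t(1 job) = 1 + 0.23·t(0 jobs) + 0.28·t(1 job) + 0.2·t(3 jobs)
t(3 jobs) = 1 + 0.2·t(0 jobs) + 0.29·t(1 job) + 0.25·t(3 jobs)
Solving: t(0 jobs) = 3.7446, t(1 job) = 3.6219, t(3 jobs) = 3.7324.
Expected ticks from 1 job to 2 jobs: 3.6219.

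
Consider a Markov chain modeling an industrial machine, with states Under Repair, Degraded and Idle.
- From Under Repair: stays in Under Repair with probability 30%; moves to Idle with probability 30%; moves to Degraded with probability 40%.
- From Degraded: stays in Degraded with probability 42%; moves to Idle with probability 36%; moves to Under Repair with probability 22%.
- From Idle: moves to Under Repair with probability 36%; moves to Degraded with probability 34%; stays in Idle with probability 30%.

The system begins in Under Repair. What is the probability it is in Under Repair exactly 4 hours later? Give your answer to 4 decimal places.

Propagate the distribution vector 4 hours from Under Repair.
After 0 hours: (1.0000, 0.0000, 0.0000)
After 1 hour: (0.3000, 0.4000, 0.3000)
After 2 hours: (0.2860, 0.3900, 0.3240)
After 3 hours: (0.2882, 0.3884, 0.3234)
After 4 hours: (0.2883, 0.3884, 0.3233)
P(in Under Repair after 4 hours) = 0.2883

0.2883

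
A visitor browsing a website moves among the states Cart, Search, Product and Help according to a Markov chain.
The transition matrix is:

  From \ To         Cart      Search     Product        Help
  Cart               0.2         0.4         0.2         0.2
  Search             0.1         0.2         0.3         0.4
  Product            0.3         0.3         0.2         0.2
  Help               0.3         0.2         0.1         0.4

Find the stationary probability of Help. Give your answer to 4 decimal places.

Let the stationary distribution be π with π = πP and π_1 + π_2 + π_3 + π_4 = 1.
π_1 = 0.2·π_1 + 0.1·π_2 + 0.3·π_3 + 0.3·π_4
π_2 = 0.4·π_1 + 0.2·π_2 + 0.3·π_3 + 0.2·π_4
π_3 = 0.2·π_1 + 0.3·π_2 + 0.2·π_3 + 0.1·π_4
Solving with the normalization constraint gives π = (0.2247, 0.2644, 0.1948, 0.3161).
So the stationary probability of Help is 0.3161.

0.3161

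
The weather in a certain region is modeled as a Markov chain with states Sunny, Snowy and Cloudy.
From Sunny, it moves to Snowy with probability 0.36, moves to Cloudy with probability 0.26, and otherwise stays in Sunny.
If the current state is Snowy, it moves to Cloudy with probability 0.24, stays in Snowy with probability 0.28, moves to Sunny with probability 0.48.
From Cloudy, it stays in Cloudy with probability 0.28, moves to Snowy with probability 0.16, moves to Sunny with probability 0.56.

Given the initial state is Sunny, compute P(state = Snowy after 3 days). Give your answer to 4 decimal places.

0.2861

Propagate the distribution vector 3 days from Sunny.
After 0 days: (1.0000, 0.0000, 0.0000)
After 1 day: (0.3800, 0.3600, 0.2600)
After 2 days: (0.4628, 0.2792, 0.2580)
After 3 days: (0.4544, 0.2861, 0.2596)
P(in Snowy after 3 days) = 0.2861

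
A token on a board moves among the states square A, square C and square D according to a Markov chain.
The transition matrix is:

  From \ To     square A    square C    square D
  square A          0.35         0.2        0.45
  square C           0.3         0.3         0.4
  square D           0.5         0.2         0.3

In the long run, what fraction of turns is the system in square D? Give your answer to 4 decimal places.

Let the stationary distribution be π with π = πP and π_1 + π_2 + π_3 = 1.
π_1 = 0.35·π_1 + 0.3·π_2 + 0.5·π_3
π_2 = 0.2·π_1 + 0.3·π_2 + 0.2·π_3
Solving with the normalization constraint gives π = (0.3961, 0.2222, 0.3816).
So the stationary probability of square D is 0.3816.

0.3816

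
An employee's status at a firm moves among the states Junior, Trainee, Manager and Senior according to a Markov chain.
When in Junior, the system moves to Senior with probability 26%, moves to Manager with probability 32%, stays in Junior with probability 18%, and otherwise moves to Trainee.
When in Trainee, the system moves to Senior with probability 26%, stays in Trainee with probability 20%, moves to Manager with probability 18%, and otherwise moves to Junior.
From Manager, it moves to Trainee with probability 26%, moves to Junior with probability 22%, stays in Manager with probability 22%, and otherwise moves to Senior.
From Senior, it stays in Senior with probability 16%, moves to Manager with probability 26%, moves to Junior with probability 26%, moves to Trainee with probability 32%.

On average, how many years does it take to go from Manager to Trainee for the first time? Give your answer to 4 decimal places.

Let t(s) be the expected number of years to first reach Trainee from state s, with t(Trainee) = 0. Conditioning on the first year:
t(Junior) = 1 + 0.18·t(Junior) + 0.32·t(Manager) + 0.26·t(Senior)
t(Manager) = 1 + 0.22·t(Junior) + 0.22·t(Manager) + 0.3·t(Senior)
t(Senior) = 1 + 0.26·t(Junior) + 0.26·t(Manager) + 0.16·t(Senior)
Solving: t(Junior) = 3.7698, t(Manager) = 3.6915, t(Senior) = 3.4999.
Expected years from Manager to Trainee: 3.6915.

3.6915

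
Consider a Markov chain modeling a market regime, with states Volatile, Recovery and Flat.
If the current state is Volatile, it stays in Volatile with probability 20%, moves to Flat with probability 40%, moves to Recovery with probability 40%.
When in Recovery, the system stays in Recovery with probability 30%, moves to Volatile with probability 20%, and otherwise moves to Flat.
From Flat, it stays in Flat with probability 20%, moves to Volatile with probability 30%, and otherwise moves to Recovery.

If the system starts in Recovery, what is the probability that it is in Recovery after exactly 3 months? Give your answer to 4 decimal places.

0.3910

Propagate the distribution vector 3 months from Recovery.
After 0 months: (0.0000, 1.0000, 0.0000)
After 1 month: (0.2000, 0.3000, 0.5000)
After 2 months: (0.2500, 0.4200, 0.3300)
After 3 months: (0.2330, 0.3910, 0.3760)
P(in Recovery after 3 months) = 0.3910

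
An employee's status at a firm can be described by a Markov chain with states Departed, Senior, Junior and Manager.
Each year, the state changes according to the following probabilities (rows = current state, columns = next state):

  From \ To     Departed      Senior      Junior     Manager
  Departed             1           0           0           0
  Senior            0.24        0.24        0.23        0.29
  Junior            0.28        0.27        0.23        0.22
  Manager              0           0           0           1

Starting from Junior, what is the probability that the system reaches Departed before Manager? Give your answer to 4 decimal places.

0.5307

Let h(s) be the probability of absorption at Departed starting from transient state s. Then h(Departed) = 1 and h(Manager) = 0. By first-step analysis:
h(Senior) = 0.24·1 + 0.24·h(Senior) + 0.23·h(Junior) + 0.29·0
h(Junior) = 0.28·1 + 0.27·h(Senior) + 0.23·h(Junior) + 0.22·0
Solving: h(Senior) = 0.4764, h(Junior) = 0.5307.
Starting from Junior, the probability is 0.5307.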